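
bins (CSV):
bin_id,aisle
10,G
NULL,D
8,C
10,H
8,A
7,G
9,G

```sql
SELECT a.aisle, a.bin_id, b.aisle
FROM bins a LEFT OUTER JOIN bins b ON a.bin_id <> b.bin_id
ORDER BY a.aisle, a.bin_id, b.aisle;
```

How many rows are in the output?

27

LEFT JOIN keeps every row from `bins a`; unmatched rows get NULL for `bins b`'s columns.
Matching on a.bin_id <> b.bin_id. A NULL in a compared column never satisfies the condition.
- a[0] bin_id=10 → 4 match(es) in b → 4 row(s).
- a[1] bin_id=NULL → no match; kept with NULLs on the b side.
- a[2] bin_id=8 → 4 match(es) in b → 4 row(s).
- a[3] bin_id=10 → 4 match(es) in b → 4 row(s).
- a[4] bin_id=8 → 4 match(es) in b → 4 row(s).
- a[5] bin_id=7 → 5 match(es) in b → 5 row(s).
- a[6] bin_id=9 → 5 match(es) in b → 5 row(s).
Total: 26 matched + 1 padded = 27 rows.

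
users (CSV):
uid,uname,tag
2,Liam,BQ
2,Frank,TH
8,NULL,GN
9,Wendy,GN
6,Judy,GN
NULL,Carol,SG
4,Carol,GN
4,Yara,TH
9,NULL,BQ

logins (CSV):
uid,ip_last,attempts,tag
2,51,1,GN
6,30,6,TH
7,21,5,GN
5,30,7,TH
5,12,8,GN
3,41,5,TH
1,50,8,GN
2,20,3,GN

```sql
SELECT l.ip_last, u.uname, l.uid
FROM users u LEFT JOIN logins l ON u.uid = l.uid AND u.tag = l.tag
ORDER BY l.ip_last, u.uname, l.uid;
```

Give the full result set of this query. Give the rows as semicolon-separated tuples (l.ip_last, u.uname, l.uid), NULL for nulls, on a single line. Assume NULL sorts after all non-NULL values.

(NULL, Carol, NULL); (NULL, Carol, NULL); (NULL, Frank, NULL); (NULL, Judy, NULL); (NULL, Liam, NULL); (NULL, Wendy, NULL); (NULL, Yara, NULL); (NULL, NULL, NULL); (NULL, NULL, NULL)

LEFT JOIN keeps every row from `users`; unmatched rows get NULL for `logins`'s columns.
Matching on u.uid = l.uid AND u.tag = l.tag. A NULL in a compared column never satisfies the condition.
- uid=2, tag=BQ: no l row matches, row kept with l columns NULL.
- uid=2, tag=TH: no l row matches, row kept with l columns NULL.
- uid=8, tag=GN: no l row matches, row kept with l columns NULL.
- uid=9, tag=GN: no l row matches, row kept with l columns NULL.
- uid=6, tag=GN: no l row matches, row kept with l columns NULL.
- uid=NULL, tag=SG: no l row matches, row kept with l columns NULL.
- uid=4, tag=GN: no l row matches, row kept with l columns NULL.
- uid=4, tag=TH: no l row matches, row kept with l columns NULL.
- uid=9, tag=BQ: no l row matches, row kept with l columns NULL.
After projecting and ordering:
l.ip_last | u.uname | l.uid
NULL | Carol | NULL
NULL | Carol | NULL
NULL | Frank | NULL
NULL | Judy | NULL
NULL | Liam | NULL
NULL | Wendy | NULL
NULL | Yara | NULL
NULL | NULL | NULL
NULL | NULL | NULL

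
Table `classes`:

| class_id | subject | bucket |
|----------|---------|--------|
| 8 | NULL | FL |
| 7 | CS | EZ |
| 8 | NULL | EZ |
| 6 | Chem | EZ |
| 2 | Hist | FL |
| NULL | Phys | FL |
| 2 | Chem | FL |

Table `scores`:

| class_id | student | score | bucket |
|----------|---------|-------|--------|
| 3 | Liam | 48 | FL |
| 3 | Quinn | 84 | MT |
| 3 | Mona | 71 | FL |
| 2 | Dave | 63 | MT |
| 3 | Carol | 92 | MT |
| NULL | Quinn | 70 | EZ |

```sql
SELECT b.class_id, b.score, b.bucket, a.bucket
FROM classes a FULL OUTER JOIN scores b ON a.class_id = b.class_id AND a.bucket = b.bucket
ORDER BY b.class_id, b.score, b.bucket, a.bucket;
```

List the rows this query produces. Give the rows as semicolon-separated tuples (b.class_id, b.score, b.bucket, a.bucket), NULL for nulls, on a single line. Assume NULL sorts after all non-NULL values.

(2, 63, MT, NULL); (3, 48, FL, NULL); (3, 71, FL, NULL); (3, 84, MT, NULL); (3, 92, MT, NULL); (NULL, 70, EZ, NULL); (NULL, NULL, NULL, EZ); (NULL, NULL, NULL, EZ); (NULL, NULL, NULL, EZ); (NULL, NULL, NULL, FL); (NULL, NULL, NULL, FL); (NULL, NULL, NULL, FL); (NULL, NULL, NULL, FL)

FULL OUTER JOIN keeps every row from both sides; unmatched rows get NULL for the other side's columns.
Matching on a.class_id = b.class_id AND a.bucket = b.bucket. A NULL in a compared column never satisfies the condition.
- class_id=8, bucket=FL: no b row matches, row kept with b columns NULL.
- class_id=7, bucket=EZ: no b row matches, row kept with b columns NULL.
- class_id=8, bucket=EZ: no b row matches, row kept with b columns NULL.
- class_id=6, bucket=EZ: no b row matches, row kept with b columns NULL.
- class_id=2, bucket=FL: no b row matches, row kept with b columns NULL.
- class_id=NULL, bucket=FL: no b row matches, row kept with b columns NULL.
- class_id=2, bucket=FL: no b row matches, row kept with b columns NULL.
- plus 6 unmatched b row(s), each kept with NULL a columns.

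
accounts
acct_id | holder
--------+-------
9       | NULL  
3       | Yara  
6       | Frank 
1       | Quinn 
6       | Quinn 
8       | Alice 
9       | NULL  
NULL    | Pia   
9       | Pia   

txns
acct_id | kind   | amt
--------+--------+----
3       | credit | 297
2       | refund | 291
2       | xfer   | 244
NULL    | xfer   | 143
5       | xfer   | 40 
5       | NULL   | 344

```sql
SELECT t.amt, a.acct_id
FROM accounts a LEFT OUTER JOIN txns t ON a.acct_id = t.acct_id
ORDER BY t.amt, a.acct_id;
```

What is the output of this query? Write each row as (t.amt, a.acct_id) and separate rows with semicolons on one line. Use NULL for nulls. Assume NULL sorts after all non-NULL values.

(297, 3); (NULL, 1); (NULL, 6); (NULL, 6); (NULL, 8); (NULL, 9); (NULL, 9); (NULL, 9); (NULL, NULL)

LEFT JOIN keeps every row from `accounts`; unmatched rows get NULL for `txns`'s columns.
Matching on a.acct_id = t.acct_id. A NULL in a compared column never satisfies the condition.
- a (acct_id=9) has no partner → padded with NULL.
- a (acct_id=3) pairs with 1 row(s) of t.
- a (acct_id=6) has no partner → padded with NULL.
- a (acct_id=1) has no partner → padded with NULL.
- a (acct_id=6) has no partner → padded with NULL.
- a (acct_id=8) has no partner → padded with NULL.
- a (acct_id=9) has no partner → padded with NULL.
- a (acct_id=NULL) has no partner → padded with NULL.
- a (acct_id=9) has no partner → padded with NULL.
After projecting and ordering:
t.amt | a.acct_id
297 | 3
NULL | 1
NULL | 6
NULL | 6
NULL | 8
NULL | 9
NULL | 9
NULL | 9
NULL | NULL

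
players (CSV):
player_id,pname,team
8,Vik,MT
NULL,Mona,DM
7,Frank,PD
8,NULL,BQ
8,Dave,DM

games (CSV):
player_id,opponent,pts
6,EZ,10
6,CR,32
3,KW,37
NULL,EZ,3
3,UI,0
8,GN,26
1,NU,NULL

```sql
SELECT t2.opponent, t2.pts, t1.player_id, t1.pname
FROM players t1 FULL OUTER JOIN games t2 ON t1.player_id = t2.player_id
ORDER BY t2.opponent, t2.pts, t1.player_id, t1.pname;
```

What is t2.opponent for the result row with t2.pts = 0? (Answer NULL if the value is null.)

UI

FULL OUTER JOIN keeps every row from both sides; unmatched rows get NULL for the other side's columns.
Matching on t1.player_id = t2.player_id. A NULL in a compared column never satisfies the condition.
Matched pairs: 3; unmatched t1 rows kept: 2; unmatched t2 rows kept: 6.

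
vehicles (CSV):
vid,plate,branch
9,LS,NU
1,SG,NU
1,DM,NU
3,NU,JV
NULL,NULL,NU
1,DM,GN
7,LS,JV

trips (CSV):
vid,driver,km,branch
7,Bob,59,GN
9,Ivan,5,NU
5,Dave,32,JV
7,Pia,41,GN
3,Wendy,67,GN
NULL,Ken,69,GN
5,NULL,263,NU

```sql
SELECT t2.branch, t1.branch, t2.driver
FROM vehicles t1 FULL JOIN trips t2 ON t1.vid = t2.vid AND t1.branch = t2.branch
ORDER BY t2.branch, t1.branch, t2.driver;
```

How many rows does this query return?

13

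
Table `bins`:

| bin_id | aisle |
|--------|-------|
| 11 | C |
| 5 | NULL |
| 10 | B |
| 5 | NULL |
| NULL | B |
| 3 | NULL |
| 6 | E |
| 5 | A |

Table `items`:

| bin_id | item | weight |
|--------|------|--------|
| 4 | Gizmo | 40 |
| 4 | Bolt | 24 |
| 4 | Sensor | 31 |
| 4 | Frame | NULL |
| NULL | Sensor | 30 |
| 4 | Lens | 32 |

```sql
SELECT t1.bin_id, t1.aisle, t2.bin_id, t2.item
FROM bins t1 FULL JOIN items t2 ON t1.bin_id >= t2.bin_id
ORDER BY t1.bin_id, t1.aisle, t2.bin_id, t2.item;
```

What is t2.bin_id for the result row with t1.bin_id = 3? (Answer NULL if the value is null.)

NULL

FULL OUTER JOIN keeps every row from both sides; unmatched rows get NULL for the other side's columns.
Matching on t1.bin_id >= t2.bin_id. A NULL in a compared column never satisfies the condition.
- bin_id=11: 5 matching t2 row(s), so 5 row(s) emitted.
- bin_id=5: 5 matching t2 row(s), so 5 row(s) emitted.
- bin_id=10: 5 matching t2 row(s), so 5 row(s) emitted.
- bin_id=5: 5 matching t2 row(s), so 5 row(s) emitted.
- bin_id=NULL: no t2 row matches, row kept with t2 columns NULL.
- bin_id=3: no t2 row matches, row kept with t2 columns NULL.
- bin_id=6: 5 matching t2 row(s), so 5 row(s) emitted.
- bin_id=5: 5 matching t2 row(s), so 5 row(s) emitted.
- plus 1 unmatched t2 row(s), each kept with NULL t1 columns.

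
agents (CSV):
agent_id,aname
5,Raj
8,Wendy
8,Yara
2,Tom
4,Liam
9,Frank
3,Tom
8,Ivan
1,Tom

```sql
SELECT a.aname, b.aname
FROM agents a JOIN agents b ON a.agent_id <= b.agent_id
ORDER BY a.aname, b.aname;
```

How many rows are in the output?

48

INNER JOIN keeps only pairs where the ON condition holds.
Matching on a.agent_id <= b.agent_id.
Matched pairs: 48.
Total: 48 rows.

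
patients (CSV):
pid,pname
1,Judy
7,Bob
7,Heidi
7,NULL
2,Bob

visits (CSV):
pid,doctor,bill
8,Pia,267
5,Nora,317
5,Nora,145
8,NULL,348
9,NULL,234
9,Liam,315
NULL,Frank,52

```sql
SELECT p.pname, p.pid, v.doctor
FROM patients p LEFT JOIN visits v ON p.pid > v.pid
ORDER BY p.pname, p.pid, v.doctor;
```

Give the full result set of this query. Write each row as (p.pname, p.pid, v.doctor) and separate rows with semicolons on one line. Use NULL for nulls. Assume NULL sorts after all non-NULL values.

(Bob, 2, NULL); (Bob, 7, Nora); (Bob, 7, Nora); (Heidi, 7, Nora); (Heidi, 7, Nora); (Judy, 1, NULL); (NULL, 7, Nora); (NULL, 7, Nora)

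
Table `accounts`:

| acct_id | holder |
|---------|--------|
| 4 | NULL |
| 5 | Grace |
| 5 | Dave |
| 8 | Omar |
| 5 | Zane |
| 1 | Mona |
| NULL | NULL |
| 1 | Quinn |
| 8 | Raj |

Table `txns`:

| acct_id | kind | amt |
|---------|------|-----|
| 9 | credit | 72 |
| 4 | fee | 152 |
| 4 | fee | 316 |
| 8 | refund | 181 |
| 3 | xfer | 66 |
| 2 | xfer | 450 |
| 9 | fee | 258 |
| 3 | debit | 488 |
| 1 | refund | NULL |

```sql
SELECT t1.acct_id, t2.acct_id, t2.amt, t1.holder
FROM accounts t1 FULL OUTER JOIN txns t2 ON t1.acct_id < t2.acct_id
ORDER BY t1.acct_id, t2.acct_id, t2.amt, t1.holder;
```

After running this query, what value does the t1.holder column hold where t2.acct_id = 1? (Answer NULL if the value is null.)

FULL OUTER JOIN keeps every row from both sides; unmatched rows get NULL for the other side's columns.
Matching on t1.acct_id < t2.acct_id. A NULL in a compared column never satisfies the condition.
- t1 (acct_id=4) pairs with 3 row(s) of t2.
- t1 (acct_id=5) pairs with 3 row(s) of t2.
- t1 (acct_id=5) pairs with 3 row(s) of t2.
- t1 (acct_id=8) pairs with 2 row(s) of t2.
- t1 (acct_id=5) pairs with 3 row(s) of t2.
- t1 (acct_id=1) pairs with 8 row(s) of t2.
- t1 (acct_id=NULL) has no partner → padded with NULL.
- t1 (acct_id=1) pairs with 8 row(s) of t2.
- t1 (acct_id=8) pairs with 2 row(s) of t2.
- 1 t2 row(s) had no t1 match → kept, t1 columns NULL.

NULL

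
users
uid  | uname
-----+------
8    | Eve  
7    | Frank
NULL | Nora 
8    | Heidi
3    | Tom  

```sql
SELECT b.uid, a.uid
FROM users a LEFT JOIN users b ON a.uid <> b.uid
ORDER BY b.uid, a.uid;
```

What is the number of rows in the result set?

LEFT JOIN keeps every row from `users a`; unmatched rows get NULL for `users b`'s columns.
Matching on a.uid <> b.uid. A NULL in a compared column never satisfies the condition.
- uid=8: 2 matching b row(s), so 2 row(s) emitted.
- uid=7: 3 matching b row(s), so 3 row(s) emitted.
- uid=NULL: no b row matches, row kept with b columns NULL.
- uid=8: 2 matching b row(s), so 2 row(s) emitted.
- uid=3: 3 matching b row(s), so 3 row(s) emitted.
Total: 10 matched + 1 padded = 11 rows.

11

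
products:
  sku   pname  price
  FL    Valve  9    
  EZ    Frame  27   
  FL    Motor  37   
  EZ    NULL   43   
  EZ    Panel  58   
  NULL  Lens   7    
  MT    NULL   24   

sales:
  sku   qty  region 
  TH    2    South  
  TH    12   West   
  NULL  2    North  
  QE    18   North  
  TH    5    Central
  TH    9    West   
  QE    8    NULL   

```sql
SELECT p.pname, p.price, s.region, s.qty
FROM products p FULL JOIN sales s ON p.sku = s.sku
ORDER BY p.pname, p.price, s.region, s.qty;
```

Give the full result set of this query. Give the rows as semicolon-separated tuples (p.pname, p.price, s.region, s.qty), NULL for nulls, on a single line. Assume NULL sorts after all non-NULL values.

FULL OUTER JOIN keeps every row from both sides; unmatched rows get NULL for the other side's columns.
Matching on p.sku = s.sku. A NULL in a compared column never satisfies the condition.
- p row (sku=FL): no match → kept, s columns NULL.
- p row (sku=EZ): no match → kept, s columns NULL.
- p row (sku=FL): no match → kept, s columns NULL.
- p row (sku=EZ): no match → kept, s columns NULL.
- p row (sku=EZ): no match → kept, s columns NULL.
- p row (sku=NULL): no match → kept, s columns NULL.
- p row (sku=MT): no match → kept, s columns NULL.
- 7 s row(s) had no p match → kept, p columns NULL.

(Frame, 27, NULL, NULL); (Lens, 7, NULL, NULL); (Motor, 37, NULL, NULL); (Panel, 58, NULL, NULL); (Valve, 9, NULL, NULL); (NULL, 24, NULL, NULL); (NULL, 43, NULL, NULL); (NULL, NULL, Central, 5); (NULL, NULL, North, 2); (NULL, NULL, North, 18); (NULL, NULL, South, 2); (NULL, NULL, West, 9); (NULL, NULL, West, 12); (NULL, NULL, NULL, 8)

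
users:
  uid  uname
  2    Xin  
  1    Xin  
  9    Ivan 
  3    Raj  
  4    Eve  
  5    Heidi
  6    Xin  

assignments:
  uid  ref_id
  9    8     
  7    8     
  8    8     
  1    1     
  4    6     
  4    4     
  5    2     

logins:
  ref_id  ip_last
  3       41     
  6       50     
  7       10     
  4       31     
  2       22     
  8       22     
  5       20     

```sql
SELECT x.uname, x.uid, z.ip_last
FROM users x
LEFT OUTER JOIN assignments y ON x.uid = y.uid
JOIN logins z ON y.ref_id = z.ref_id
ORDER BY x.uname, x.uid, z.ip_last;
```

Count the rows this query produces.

4

Evaluate left to right. First `users x LEFT JOIN assignments y` on uid: 8 row(s).
Then INNER JOIN `logins z` on ref_id: keep only rows whose y.ref_id appears in z.
Result: 4 row(s).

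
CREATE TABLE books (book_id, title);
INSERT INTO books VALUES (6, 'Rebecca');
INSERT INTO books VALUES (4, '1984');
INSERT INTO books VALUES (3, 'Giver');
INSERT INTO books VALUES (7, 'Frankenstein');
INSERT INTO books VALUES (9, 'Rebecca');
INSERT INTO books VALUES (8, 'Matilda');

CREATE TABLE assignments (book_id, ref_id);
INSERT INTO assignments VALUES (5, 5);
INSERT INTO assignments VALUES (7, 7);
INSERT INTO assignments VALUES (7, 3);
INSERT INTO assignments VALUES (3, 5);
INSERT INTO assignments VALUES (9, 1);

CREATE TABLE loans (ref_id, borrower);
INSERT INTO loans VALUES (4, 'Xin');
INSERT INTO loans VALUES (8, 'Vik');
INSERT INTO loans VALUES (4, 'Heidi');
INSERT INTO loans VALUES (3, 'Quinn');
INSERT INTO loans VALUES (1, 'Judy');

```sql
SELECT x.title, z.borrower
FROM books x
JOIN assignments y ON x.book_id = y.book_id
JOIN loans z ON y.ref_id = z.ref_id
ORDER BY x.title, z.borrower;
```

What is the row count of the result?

2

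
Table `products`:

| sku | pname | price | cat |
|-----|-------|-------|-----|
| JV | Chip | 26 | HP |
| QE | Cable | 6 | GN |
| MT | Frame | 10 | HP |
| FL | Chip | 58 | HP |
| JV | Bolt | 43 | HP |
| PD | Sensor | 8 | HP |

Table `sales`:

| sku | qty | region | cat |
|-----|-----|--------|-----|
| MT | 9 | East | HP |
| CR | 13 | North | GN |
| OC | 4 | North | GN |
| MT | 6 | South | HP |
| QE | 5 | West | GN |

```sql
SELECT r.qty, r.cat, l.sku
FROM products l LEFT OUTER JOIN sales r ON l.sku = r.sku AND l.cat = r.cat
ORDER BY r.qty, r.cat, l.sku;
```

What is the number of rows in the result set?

LEFT JOIN keeps every row from `products`; unmatched rows get NULL for `sales`'s columns.
Matching on l.sku = r.sku AND l.cat = r.cat.
- l row (sku=JV, cat=HP): no match → kept, r columns NULL.
- l row (sku=QE, cat=GN): matches 1 r row(s) → 1 output row(s).
- l row (sku=MT, cat=HP): matches 2 r row(s) → 2 output row(s).
- l row (sku=FL, cat=HP): no match → kept, r columns NULL.
- l row (sku=JV, cat=HP): no match → kept, r columns NULL.
- l row (sku=PD, cat=HP): no match → kept, r columns NULL.
Total: 3 matched + 4 padded = 7 rows.

7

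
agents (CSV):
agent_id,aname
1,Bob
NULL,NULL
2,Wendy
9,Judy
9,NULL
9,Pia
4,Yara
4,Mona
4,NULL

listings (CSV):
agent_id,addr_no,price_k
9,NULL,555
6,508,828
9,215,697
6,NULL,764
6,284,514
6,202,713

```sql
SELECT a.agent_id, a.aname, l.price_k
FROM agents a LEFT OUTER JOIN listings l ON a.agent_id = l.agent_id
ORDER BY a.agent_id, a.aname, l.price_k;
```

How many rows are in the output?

LEFT JOIN keeps every row from `agents`; unmatched rows get NULL for `listings`'s columns.
Matching on a.agent_id = l.agent_id. A NULL in a compared column never satisfies the condition.
- agent_id=1: no l row matches, row kept with l columns NULL.
- agent_id=NULL: no l row matches, row kept with l columns NULL.
- agent_id=2: no l row matches, row kept with l columns NULL.
- agent_id=9: 2 matching l row(s), so 2 row(s) emitted.
- agent_id=9: 2 matching l row(s), so 2 row(s) emitted.
- agent_id=9: 2 matching l row(s), so 2 row(s) emitted.
- agent_id=4: no l row matches, row kept with l columns NULL.
- agent_id=4: no l row matches, row kept with l columns NULL.
- agent_id=4: no l row matches, row kept with l columns NULL.
Total: 6 matched + 6 padded = 12 rows.

12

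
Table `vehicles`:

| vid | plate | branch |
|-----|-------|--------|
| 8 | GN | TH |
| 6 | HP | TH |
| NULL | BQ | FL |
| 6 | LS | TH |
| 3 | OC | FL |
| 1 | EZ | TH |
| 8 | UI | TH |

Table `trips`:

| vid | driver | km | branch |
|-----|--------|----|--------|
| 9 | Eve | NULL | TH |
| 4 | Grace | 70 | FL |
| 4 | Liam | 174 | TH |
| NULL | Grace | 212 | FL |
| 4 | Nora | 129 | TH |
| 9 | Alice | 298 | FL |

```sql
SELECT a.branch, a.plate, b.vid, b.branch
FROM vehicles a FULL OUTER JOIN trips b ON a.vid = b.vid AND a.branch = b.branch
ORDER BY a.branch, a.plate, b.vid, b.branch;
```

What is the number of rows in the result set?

13

FULL OUTER JOIN keeps every row from both sides; unmatched rows get NULL for the other side's columns.
Matching on a.vid = b.vid AND a.branch = b.branch. A NULL in a compared column never satisfies the condition.
Matched pairs: 0; unmatched a rows kept: 7; unmatched b rows kept: 6.
Total: 0 matched + 13 padded = 13 rows.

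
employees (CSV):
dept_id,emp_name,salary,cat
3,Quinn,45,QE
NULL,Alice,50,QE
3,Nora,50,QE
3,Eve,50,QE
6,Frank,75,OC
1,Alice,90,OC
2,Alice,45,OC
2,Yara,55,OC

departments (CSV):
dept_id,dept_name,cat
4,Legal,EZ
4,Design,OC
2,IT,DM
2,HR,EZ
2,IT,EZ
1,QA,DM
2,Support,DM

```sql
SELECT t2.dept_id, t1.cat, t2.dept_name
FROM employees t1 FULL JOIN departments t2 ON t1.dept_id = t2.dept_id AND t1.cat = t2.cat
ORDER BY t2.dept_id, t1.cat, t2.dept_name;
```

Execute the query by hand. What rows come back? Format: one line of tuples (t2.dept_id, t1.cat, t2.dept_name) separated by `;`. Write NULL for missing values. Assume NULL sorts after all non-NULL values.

(1, NULL, QA); (2, NULL, HR); (2, NULL, IT); (2, NULL, IT); (2, NULL, Support); (4, NULL, Design); (4, NULL, Legal); (NULL, OC, NULL); (NULL, OC, NULL); (NULL, OC, NULL); (NULL, OC, NULL); (NULL, QE, NULL); (NULL, QE, NULL); (NULL, QE, NULL); (NULL, QE, NULL)

FULL OUTER JOIN keeps every row from both sides; unmatched rows get NULL for the other side's columns.
Matching on t1.dept_id = t2.dept_id AND t1.cat = t2.cat. A NULL in a compared column never satisfies the condition.
- t1[0] dept_id=3, cat=QE → no match; kept with NULLs on the t2 side.
- t1[1] dept_id=NULL, cat=QE → no match; kept with NULLs on the t2 side.
- t1[2] dept_id=3, cat=QE → no match; kept with NULLs on the t2 side.
- t1[3] dept_id=3, cat=QE → no match; kept with NULLs on the t2 side.
- t1[4] dept_id=6, cat=OC → no match; kept with NULLs on the t2 side.
- t1[5] dept_id=1, cat=OC → no match; kept with NULLs on the t2 side.
- t1[6] dept_id=2, cat=OC → no match; kept with NULLs on the t2 side.
- t1[7] dept_id=2, cat=OC → no match; kept with NULLs on the t2 side.
- 7 row(s) from t2 found no t1 partner → padded with NULL.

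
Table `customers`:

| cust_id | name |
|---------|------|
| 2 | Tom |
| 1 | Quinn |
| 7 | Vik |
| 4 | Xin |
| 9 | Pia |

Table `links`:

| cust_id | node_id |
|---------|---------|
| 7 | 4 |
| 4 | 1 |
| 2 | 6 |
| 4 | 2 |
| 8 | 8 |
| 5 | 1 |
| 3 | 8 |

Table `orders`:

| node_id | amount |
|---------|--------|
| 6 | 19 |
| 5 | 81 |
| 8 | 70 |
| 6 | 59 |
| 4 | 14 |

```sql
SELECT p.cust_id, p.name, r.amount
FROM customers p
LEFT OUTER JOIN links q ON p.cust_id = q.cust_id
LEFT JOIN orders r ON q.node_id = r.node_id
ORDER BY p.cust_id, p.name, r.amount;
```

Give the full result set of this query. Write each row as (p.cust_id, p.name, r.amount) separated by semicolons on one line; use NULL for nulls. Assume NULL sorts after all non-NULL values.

(1, Quinn, NULL); (2, Tom, 19); (2, Tom, 59); (4, Xin, NULL); (4, Xin, NULL); (7, Vik, 14); (9, Pia, NULL)

Evaluate left to right. First `customers p LEFT JOIN links q` on cust_id: 6 row(s).
Then LEFT JOIN `orders r` on node_id: each of those 6 rows is kept; rows whose q.node_id has no match in r get NULL for r's columns.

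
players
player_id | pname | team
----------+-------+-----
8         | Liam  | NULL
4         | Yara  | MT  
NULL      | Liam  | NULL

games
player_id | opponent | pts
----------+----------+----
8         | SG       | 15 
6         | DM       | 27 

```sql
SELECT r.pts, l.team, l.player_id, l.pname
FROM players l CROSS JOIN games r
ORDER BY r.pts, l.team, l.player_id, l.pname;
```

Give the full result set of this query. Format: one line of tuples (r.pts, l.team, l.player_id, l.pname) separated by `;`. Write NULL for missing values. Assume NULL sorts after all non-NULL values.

CROSS JOIN pairs every row of `players` with every row of `games`: 3 × 2 = 6 rows.
After projecting and ordering:
r.pts | l.team | l.player_id | l.pname
15 | MT | 4 | Yara
15 | NULL | 8 | Liam
15 | NULL | NULL | Liam
27 | MT | 4 | Yara
27 | NULL | 8 | Liam
27 | NULL | NULL | Liam

(15, MT, 4, Yara); (15, NULL, 8, Liam); (15, NULL, NULL, Liam); (27, MT, 4, Yara); (27, NULL, 8, Liam); (27, NULL, NULL, Liam)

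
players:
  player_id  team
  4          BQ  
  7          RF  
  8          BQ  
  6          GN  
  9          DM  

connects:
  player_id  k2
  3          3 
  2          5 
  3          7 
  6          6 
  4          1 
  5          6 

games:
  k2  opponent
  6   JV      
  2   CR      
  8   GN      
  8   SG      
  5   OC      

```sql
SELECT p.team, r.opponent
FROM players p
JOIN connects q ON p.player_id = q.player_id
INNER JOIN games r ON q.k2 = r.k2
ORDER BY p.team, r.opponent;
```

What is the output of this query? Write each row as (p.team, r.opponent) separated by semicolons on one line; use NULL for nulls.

Joins associate left-to-right: players INNER JOIN connects on player_id gives 2 intermediate row(s).
Then INNER JOIN `games r` on k2: keep only rows whose q.k2 appears in r.

(GN, JV)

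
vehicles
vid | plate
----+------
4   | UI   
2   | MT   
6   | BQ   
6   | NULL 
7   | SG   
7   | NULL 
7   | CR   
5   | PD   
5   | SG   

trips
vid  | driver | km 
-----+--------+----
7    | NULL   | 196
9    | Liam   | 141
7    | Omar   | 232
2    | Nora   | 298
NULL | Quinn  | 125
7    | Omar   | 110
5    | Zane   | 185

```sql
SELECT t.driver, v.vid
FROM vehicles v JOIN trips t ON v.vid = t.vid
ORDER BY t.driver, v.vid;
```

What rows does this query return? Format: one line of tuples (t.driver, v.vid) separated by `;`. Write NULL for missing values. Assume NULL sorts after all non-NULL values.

INNER JOIN keeps only pairs where the ON condition holds.
Matching on v.vid = t.vid. A NULL in a compared column never satisfies the condition.
Matched pairs: 12.

(Nora, 2); (Omar, 7); (Omar, 7); (Omar, 7); (Omar, 7); (Omar, 7); (Omar, 7); (Zane, 5); (Zane, 5); (NULL, 7); (NULL, 7); (NULL, 7)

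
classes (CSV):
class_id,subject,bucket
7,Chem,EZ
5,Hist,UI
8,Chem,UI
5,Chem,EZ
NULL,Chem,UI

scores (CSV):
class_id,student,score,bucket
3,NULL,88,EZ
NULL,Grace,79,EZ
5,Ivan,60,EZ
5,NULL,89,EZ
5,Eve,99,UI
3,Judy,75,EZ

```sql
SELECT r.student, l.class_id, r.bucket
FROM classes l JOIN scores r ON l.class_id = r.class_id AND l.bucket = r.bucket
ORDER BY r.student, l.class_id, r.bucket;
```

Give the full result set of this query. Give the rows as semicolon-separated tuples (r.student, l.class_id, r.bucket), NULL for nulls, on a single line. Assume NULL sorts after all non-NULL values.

INNER JOIN keeps only pairs where the ON condition holds.
Matching on l.class_id = r.class_id AND l.bucket = r.bucket. A NULL in a compared column never satisfies the condition.
Matched pairs: 3.

(Eve, 5, UI); (Ivan, 5, EZ); (NULL, 5, EZ)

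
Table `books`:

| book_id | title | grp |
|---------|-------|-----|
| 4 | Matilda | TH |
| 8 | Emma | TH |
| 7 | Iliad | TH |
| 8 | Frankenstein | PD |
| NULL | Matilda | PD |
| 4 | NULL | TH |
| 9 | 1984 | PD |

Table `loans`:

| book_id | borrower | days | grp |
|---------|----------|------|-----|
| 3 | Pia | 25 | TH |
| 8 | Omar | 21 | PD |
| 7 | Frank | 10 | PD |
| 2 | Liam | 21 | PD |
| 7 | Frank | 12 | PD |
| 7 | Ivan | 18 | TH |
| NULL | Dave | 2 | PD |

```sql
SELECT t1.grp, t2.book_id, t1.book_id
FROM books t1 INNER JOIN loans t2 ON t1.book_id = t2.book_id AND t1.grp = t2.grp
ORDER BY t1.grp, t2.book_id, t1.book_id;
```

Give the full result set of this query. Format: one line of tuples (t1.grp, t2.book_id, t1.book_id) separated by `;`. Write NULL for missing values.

(PD, 8, 8); (TH, 7, 7)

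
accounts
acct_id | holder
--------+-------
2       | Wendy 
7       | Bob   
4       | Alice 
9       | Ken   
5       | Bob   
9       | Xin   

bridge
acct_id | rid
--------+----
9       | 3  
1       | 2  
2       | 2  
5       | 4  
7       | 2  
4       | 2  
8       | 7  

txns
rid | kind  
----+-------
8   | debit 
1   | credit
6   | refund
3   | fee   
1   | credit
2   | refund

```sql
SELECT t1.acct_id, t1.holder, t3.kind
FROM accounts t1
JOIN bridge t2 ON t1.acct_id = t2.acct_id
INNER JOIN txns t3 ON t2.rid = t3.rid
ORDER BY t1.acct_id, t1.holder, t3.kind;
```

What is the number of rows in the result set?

5

Step 1 — t1 INNER JOIN t2 on acct_id → 6 row(s).
Then INNER JOIN `txns t3` on rid: keep only rows whose t2.rid appears in t3.
Result: 5 row(s).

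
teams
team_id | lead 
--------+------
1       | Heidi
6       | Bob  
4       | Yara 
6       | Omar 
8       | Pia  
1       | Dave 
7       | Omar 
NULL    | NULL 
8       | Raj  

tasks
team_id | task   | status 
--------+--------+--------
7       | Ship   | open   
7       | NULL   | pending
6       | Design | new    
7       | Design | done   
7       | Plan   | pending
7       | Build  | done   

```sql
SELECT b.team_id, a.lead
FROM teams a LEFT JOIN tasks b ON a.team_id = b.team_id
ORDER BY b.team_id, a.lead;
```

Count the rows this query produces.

13

LEFT JOIN keeps every row from `teams`; unmatched rows get NULL for `tasks`'s columns.
Matching on a.team_id = b.team_id. A NULL in a compared column never satisfies the condition.
- a[0] team_id=1 → no match; kept with NULLs on the b side.
- a[1] team_id=6 → 1 match(es) in b → 1 row(s).
- a[2] team_id=4 → no match; kept with NULLs on the b side.
- a[3] team_id=6 → 1 match(es) in b → 1 row(s).
- a[4] team_id=8 → no match; kept with NULLs on the b side.
- a[5] team_id=1 → no match; kept with NULLs on the b side.
- a[6] team_id=7 → 5 match(es) in b → 5 row(s).
- a[7] team_id=NULL → no match; kept with NULLs on the b side.
- a[8] team_id=8 → no match; kept with NULLs on the b side.
Total: 7 matched + 6 padded = 13 rows.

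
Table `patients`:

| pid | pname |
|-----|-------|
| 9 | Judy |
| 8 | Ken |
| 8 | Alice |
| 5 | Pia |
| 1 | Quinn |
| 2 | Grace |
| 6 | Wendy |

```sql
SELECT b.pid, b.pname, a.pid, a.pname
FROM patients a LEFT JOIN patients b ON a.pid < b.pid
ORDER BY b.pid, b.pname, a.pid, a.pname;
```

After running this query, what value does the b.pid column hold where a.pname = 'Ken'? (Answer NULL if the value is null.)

LEFT JOIN keeps every row from `patients a`; unmatched rows get NULL for `patients b`'s columns.
Matching on a.pid < b.pid.
- a row (pid=9): no match → kept, b columns NULL.
- a row (pid=8): matches 1 b row(s) → 1 output row(s).
- a row (pid=8): matches 1 b row(s) → 1 output row(s).
- a row (pid=5): matches 4 b row(s) → 4 output row(s).
- a row (pid=1): matches 6 b row(s) → 6 output row(s).
- a row (pid=2): matches 5 b row(s) → 5 output row(s).
- a row (pid=6): matches 3 b row(s) → 3 output row(s).

9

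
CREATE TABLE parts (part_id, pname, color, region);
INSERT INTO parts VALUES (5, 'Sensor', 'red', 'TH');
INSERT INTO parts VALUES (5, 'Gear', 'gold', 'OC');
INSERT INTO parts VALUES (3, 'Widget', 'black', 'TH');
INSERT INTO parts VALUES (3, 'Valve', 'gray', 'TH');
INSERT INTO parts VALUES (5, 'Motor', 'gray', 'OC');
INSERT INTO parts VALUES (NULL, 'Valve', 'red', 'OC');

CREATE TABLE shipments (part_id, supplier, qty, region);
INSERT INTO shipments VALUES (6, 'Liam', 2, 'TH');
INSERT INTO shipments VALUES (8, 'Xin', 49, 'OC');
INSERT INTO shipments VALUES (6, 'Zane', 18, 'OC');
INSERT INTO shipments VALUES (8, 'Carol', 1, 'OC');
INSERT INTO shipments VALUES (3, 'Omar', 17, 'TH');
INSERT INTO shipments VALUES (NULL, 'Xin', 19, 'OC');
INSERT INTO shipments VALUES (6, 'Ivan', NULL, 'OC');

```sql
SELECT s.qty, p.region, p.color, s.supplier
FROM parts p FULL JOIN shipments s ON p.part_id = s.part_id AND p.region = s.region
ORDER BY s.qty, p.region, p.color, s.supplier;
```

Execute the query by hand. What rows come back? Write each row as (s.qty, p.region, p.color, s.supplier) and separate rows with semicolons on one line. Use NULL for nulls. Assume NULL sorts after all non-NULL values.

FULL OUTER JOIN keeps every row from both sides; unmatched rows get NULL for the other side's columns.
Matching on p.part_id = s.part_id AND p.region = s.region. A NULL in a compared column never satisfies the condition.
Matched pairs: 2; unmatched p rows kept: 4; unmatched s rows kept: 6.

(1, NULL, NULL, Carol); (2, NULL, NULL, Liam); (17, TH, black, Omar); (17, TH, gray, Omar); (18, NULL, NULL, Zane); (19, NULL, NULL, Xin); (49, NULL, NULL, Xin); (NULL, OC, gold, NULL); (NULL, OC, gray, NULL); (NULL, OC, red, NULL); (NULL, TH, red, NULL); (NULL, NULL, NULL, Ivan)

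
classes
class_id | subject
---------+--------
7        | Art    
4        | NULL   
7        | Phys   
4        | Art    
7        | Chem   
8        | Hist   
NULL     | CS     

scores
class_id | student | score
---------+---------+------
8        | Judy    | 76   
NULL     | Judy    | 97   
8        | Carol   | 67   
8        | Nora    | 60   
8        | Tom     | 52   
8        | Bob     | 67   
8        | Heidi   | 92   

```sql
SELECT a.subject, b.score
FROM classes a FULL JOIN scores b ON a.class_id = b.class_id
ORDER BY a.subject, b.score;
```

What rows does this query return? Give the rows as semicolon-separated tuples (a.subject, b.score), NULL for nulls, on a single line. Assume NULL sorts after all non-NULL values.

FULL OUTER JOIN keeps every row from both sides; unmatched rows get NULL for the other side's columns.
Matching on a.class_id = b.class_id. A NULL in a compared column never satisfies the condition.
Matched pairs: 6; unmatched a rows kept: 6; unmatched b rows kept: 1.

(Art, NULL); (Art, NULL); (CS, NULL); (Chem, NULL); (Hist, 52); (Hist, 60); (Hist, 67); (Hist, 67); (Hist, 76); (Hist, 92); (Phys, NULL); (NULL, 97); (NULL, NULL)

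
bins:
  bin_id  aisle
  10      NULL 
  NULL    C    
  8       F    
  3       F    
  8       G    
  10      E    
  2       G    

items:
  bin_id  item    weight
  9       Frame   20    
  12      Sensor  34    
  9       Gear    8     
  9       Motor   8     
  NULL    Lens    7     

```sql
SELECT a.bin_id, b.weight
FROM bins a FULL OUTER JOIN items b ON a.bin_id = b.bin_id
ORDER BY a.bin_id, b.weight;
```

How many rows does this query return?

FULL OUTER JOIN keeps every row from both sides; unmatched rows get NULL for the other side's columns.
Matching on a.bin_id = b.bin_id. A NULL in a compared column never satisfies the condition.
- a[0] bin_id=10 → no match; kept with NULLs on the b side.
- a[1] bin_id=NULL → no match; kept with NULLs on the b side.
- a[2] bin_id=8 → no match; kept with NULLs on the b side.
- a[3] bin_id=3 → no match; kept with NULLs on the b side.
- a[4] bin_id=8 → no match; kept with NULLs on the b side.
- a[5] bin_id=10 → no match; kept with NULLs on the b side.
- a[6] bin_id=2 → no match; kept with NULLs on the b side.
- 5 row(s) from b found no a partner → padded with NULL.
Total: 0 matched + 12 padded = 12 rows.

12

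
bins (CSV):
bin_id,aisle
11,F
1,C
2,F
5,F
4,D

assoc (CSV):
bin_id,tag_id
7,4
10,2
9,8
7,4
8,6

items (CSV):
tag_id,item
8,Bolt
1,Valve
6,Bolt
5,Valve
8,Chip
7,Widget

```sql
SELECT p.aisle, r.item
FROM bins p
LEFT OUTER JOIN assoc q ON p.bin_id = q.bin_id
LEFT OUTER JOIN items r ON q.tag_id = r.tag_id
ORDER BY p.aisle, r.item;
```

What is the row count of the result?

5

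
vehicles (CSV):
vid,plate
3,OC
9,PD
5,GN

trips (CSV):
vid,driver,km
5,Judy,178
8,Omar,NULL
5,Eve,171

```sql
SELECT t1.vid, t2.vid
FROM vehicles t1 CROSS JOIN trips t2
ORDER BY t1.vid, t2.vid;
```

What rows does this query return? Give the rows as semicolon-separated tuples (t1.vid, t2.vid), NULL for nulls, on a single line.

(3, 5); (3, 5); (3, 8); (5, 5); (5, 5); (5, 8); (9, 5); (9, 5); (9, 8)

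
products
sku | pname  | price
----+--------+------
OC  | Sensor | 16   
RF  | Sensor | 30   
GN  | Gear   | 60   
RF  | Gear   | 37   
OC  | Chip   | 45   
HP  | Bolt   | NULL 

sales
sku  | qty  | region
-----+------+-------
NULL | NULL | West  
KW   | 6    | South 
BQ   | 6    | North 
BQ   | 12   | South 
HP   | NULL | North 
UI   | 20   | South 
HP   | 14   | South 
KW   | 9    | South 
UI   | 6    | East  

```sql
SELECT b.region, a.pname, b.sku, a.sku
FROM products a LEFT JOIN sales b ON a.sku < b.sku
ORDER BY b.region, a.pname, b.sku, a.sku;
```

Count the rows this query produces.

LEFT JOIN keeps every row from `products`; unmatched rows get NULL for `sales`'s columns.
Matching on a.sku < b.sku. A NULL in a compared column never satisfies the condition.
- a (sku=OC) pairs with 2 row(s) of b.
- a (sku=RF) pairs with 2 row(s) of b.
- a (sku=GN) pairs with 6 row(s) of b.
- a (sku=RF) pairs with 2 row(s) of b.
- a (sku=OC) pairs with 2 row(s) of b.
- a (sku=HP) pairs with 4 row(s) of b.
Total: 18 rows.

18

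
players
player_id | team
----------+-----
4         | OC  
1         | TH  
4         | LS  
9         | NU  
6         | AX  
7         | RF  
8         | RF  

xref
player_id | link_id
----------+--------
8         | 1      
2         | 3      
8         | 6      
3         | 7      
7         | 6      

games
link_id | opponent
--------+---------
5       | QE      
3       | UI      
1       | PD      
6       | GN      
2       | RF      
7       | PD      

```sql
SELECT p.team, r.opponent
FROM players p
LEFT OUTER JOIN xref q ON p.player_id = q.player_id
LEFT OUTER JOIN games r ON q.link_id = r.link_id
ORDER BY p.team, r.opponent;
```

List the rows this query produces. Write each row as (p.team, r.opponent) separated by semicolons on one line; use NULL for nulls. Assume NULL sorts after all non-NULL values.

(AX, NULL); (LS, NULL); (NU, NULL); (OC, NULL); (RF, GN); (RF, GN); (RF, PD); (TH, NULL)

Evaluate left to right. First `players p LEFT JOIN xref q` on player_id: 8 row(s).
Then LEFT JOIN `games r` on link_id: each of those 8 rows is kept; rows whose q.link_id has no match in r get NULL for r's columns.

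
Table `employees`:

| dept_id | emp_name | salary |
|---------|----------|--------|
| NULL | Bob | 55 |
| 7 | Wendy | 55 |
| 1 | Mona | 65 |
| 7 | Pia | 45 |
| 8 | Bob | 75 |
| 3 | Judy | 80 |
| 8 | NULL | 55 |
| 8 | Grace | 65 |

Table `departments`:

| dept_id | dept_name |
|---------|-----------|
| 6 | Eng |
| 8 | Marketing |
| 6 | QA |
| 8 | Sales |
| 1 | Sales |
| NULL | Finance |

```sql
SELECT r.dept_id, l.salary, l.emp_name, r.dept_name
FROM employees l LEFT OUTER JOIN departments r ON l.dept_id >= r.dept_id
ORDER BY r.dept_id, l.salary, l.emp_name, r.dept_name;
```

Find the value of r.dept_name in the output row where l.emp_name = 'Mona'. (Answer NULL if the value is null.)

LEFT JOIN keeps every row from `employees`; unmatched rows get NULL for `departments`'s columns.
Matching on l.dept_id >= r.dept_id. A NULL in a compared column never satisfies the condition.
- l row (dept_id=NULL): no match → kept, r columns NULL.
- l row (dept_id=7): matches 3 r row(s) → 3 output row(s).
- l row (dept_id=1): matches 1 r row(s) → 1 output row(s).
- l row (dept_id=7): matches 3 r row(s) → 3 output row(s).
- l row (dept_id=8): matches 5 r row(s) → 5 output row(s).
- l row (dept_id=3): matches 1 r row(s) → 1 output row(s).
- l row (dept_id=8): matches 5 r row(s) → 5 output row(s).
- l row (dept_id=8): matches 5 r row(s) → 5 output row(s).

Sales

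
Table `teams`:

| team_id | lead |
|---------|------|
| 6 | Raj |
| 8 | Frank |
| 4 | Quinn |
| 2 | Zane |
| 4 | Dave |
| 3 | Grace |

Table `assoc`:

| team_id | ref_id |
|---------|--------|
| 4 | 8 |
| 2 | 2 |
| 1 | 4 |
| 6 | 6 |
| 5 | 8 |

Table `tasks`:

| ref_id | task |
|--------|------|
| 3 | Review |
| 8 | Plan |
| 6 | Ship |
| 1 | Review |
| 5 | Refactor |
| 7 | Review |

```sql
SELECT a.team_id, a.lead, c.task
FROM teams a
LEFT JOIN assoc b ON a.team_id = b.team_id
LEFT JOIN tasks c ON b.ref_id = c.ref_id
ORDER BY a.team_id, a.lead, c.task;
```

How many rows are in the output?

6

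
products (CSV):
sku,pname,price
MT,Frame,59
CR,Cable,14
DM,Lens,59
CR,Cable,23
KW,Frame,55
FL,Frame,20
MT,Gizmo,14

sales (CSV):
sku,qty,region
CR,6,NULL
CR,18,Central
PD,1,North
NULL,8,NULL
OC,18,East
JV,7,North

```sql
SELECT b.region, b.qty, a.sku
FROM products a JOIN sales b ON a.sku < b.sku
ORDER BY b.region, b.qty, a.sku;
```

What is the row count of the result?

INNER JOIN keeps only pairs where the ON condition holds.
Matching on a.sku < b.sku. A NULL in a compared column never satisfies the condition.
- sku=MT: 2 matching b row(s), so 2 row(s) emitted.
- sku=CR: 3 matching b row(s), so 3 row(s) emitted.
- sku=DM: 3 matching b row(s), so 3 row(s) emitted.
- sku=CR: 3 matching b row(s), so 3 row(s) emitted.
- sku=KW: 2 matching b row(s), so 2 row(s) emitted.
- sku=FL: 3 matching b row(s), so 3 row(s) emitted.
- sku=MT: 2 matching b row(s), so 2 row(s) emitted.
Total: 18 rows.

18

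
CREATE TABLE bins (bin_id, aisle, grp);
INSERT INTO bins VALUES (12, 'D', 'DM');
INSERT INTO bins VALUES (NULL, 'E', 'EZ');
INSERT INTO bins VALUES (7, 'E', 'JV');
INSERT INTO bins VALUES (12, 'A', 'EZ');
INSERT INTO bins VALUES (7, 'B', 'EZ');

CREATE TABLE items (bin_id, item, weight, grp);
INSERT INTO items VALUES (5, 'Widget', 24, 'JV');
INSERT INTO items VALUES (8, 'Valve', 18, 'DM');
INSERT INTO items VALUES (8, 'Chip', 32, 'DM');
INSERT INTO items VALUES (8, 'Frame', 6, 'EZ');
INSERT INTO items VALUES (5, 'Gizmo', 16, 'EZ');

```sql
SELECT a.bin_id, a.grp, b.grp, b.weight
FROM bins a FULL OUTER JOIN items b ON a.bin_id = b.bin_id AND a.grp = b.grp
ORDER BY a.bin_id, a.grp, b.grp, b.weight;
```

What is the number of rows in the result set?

FULL OUTER JOIN keeps every row from both sides; unmatched rows get NULL for the other side's columns.
Matching on a.bin_id = b.bin_id AND a.grp = b.grp. A NULL in a compared column never satisfies the condition.
Matched pairs: 0; unmatched a rows kept: 5; unmatched b rows kept: 5.
Total: 0 matched + 10 padded = 10 rows.

10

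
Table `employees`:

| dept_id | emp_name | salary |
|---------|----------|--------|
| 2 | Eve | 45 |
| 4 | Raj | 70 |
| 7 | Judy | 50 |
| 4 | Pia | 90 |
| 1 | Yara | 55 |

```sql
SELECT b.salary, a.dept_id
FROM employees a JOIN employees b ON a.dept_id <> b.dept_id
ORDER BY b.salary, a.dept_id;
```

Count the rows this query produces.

INNER JOIN keeps only pairs where the ON condition holds.
Matching on a.dept_id <> b.dept_id.
- a[0] dept_id=2 → 4 match(es) in b → 4 row(s).
- a[1] dept_id=4 → 3 match(es) in b → 3 row(s).
- a[2] dept_id=7 → 4 match(es) in b → 4 row(s).
- a[3] dept_id=4 → 3 match(es) in b → 3 row(s).
- a[4] dept_id=1 → 4 match(es) in b → 4 row(s).
Total: 18 rows.

18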